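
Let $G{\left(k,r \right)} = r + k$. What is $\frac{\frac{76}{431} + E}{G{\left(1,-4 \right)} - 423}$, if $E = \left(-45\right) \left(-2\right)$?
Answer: $- \frac{19433}{91803} \approx -0.21168$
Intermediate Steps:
$G{\left(k,r \right)} = k + r$
$E = 90$
$\frac{\frac{76}{431} + E}{G{\left(1,-4 \right)} - 423} = \frac{\frac{76}{431} + 90}{\left(1 - 4\right) - 423} = \frac{76 \cdot \frac{1}{431} + 90}{-3 - 423} = \frac{\frac{76}{431} + 90}{-426} = \frac{38866}{431} \left(- \frac{1}{426}\right) = - \frac{19433}{91803}$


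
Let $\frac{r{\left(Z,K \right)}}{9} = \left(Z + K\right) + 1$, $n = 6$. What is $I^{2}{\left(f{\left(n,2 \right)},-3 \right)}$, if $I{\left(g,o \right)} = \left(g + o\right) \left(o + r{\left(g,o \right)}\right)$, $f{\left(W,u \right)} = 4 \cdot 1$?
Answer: $225$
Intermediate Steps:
$r{\left(Z,K \right)} = 9 + 9 K + 9 Z$ ($r{\left(Z,K \right)} = 9 \left(\left(Z + K\right) + 1\right) = 9 \left(\left(K + Z\right) + 1\right) = 9 \left(1 + K + Z\right) = 9 + 9 K + 9 Z$)
$f{\left(W,u \right)} = 4$
$I{\left(g,o \right)} = \left(g + o\right) \left(9 + 9 g + 10 o\right)$ ($I{\left(g,o \right)} = \left(g + o\right) \left(o + \left(9 + 9 o + 9 g\right)\right) = \left(g + o\right) \left(o + \left(9 + 9 g + 9 o\right)\right) = \left(g + o\right) \left(9 + 9 g + 10 o\right)$)
$I^{2}{\left(f{\left(n,2 \right)},-3 \right)} = \left(9 \cdot 4 + 9 \left(-3\right) + 9 \cdot 4^{2} + 10 \left(-3\right)^{2} + 19 \cdot 4 \left(-3\right)\right)^{2} = \left(36 - 27 + 9 \cdot 16 + 10 \cdot 9 - 228\right)^{2} = \left(36 - 27 + 144 + 90 - 228\right)^{2} = 15^{2} = 225$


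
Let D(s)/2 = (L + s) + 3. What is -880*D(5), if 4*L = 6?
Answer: -16720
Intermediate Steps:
L = 3/2 (L = (¼)*6 = 3/2 ≈ 1.5000)
D(s) = 9 + 2*s (D(s) = 2*((3/2 + s) + 3) = 2*(9/2 + s) = 9 + 2*s)
-880*D(5) = -880*(9 + 2*5) = -880*(9 + 10) = -880*19 = -16720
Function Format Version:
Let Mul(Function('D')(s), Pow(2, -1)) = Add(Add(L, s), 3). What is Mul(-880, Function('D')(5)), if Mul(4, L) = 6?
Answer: -16720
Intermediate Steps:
L = Rational(3, 2) (L = Mul(Rational(1, 4), 6) = Rational(3, 2) ≈ 1.5000)
Function('D')(s) = Add(9, Mul(2, s)) (Function('D')(s) = Mul(2, Add(Add(Rational(3, 2), s), 3)) = Mul(2, Add(Rational(9, 2), s)) = Add(9, Mul(2, s)))
Mul(-880, Function('D')(5)) = Mul(-880, Add(9, Mul(2, 5))) = Mul(-880, Add(9, 10)) = Mul(-880, 19) = -16720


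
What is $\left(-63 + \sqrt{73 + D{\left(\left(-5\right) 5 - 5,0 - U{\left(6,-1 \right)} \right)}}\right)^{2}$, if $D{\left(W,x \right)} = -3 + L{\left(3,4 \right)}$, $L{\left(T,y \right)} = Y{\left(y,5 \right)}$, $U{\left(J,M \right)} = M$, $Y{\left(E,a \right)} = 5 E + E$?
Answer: $\left(63 - \sqrt{94}\right)^{2} \approx 2841.4$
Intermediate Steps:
$Y{\left(E,a \right)} = 6 E$
$L{\left(T,y \right)} = 6 y$
$D{\left(W,x \right)} = 21$ ($D{\left(W,x \right)} = -3 + 6 \cdot 4 = -3 + 24 = 21$)
$\left(-63 + \sqrt{73 + D{\left(\left(-5\right) 5 - 5,0 - U{\left(6,-1 \right)} \right)}}\right)^{2} = \left(-63 + \sqrt{73 + 21}\right)^{2} = \left(-63 + \sqrt{94}\right)^{2}$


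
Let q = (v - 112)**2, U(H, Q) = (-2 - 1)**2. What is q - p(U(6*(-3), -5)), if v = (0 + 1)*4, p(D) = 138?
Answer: 11526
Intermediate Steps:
U(H, Q) = 9 (U(H, Q) = (-3)**2 = 9)
v = 4 (v = 1*4 = 4)
q = 11664 (q = (4 - 112)**2 = (-108)**2 = 11664)
q - p(U(6*(-3), -5)) = 11664 - 1*138 = 11664 - 138 = 11526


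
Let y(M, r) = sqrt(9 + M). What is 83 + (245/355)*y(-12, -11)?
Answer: 83 + 49*I*sqrt(3)/71 ≈ 83.0 + 1.1954*I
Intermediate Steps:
83 + (245/355)*y(-12, -11) = 83 + (245/355)*sqrt(9 - 12) = 83 + (245*(1/355))*sqrt(-3) = 83 + 49*(I*sqrt(3))/71 = 83 + 49*I*sqrt(3)/71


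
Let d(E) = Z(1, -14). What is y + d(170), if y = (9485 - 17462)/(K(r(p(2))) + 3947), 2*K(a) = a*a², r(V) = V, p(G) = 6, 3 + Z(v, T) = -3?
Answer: -32307/4055 ≈ -7.9672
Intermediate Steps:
Z(v, T) = -6 (Z(v, T) = -3 - 3 = -6)
d(E) = -6
K(a) = a³/2 (K(a) = (a*a²)/2 = a³/2)
y = -7977/4055 (y = (9485 - 17462)/((½)*6³ + 3947) = -7977/((½)*216 + 3947) = -7977/(108 + 3947) = -7977/4055 ≈ -1.9672)
y + d(170) = -7977/4055 - 6 = -32307/4055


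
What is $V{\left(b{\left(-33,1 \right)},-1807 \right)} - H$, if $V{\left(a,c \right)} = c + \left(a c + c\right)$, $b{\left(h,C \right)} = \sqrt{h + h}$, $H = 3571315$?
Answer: $-3574929 - 1807 i \sqrt{66} \approx -3.5749 \cdot 10^{6} - 14680.0 i$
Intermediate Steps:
$b{\left(h,C \right)} = \sqrt{2} \sqrt{h}$ ($b{\left(h,C \right)} = \sqrt{2 h} = \sqrt{2} \sqrt{h}$)
$V{\left(a,c \right)} = 2 c + a c$ ($V{\left(a,c \right)} = c + \left(c + a c\right) = 2 c + a c$)
$V{\left(b{\left(-33,1 \right)},-1807 \right)} - H = - 1807 \left(2 + \sqrt{2} \sqrt{-33}\right) - 3571315 = - 1807 \left(2 + \sqrt{2} i \sqrt{33}\right) - 3571315 = - 1807 \left(2 + i \sqrt{66}\right) - 3571315 = \left(-3614 - 1807 i \sqrt{66}\right) - 3571315 = -3574929 - 1807 i \sqrt{66}$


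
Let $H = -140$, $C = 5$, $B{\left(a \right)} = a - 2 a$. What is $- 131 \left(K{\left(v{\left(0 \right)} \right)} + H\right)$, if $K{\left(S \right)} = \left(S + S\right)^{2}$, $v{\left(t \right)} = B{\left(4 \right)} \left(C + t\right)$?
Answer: $-191260$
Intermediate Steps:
$B{\left(a \right)} = - a$
$v{\left(t \right)} = -20 - 4 t$ ($v{\left(t \right)} = \left(-1\right) 4 \left(5 + t\right) = - 4 \left(5 + t\right) = -20 - 4 t$)
$K{\left(S \right)} = 4 S^{2}$ ($K{\left(S \right)} = \left(2 S\right)^{2} = 4 S^{2}$)
$- 131 \left(K{\left(v{\left(0 \right)} \right)} + H\right) = - 131 \left(4 \left(-20 - 0\right)^{2} - 140\right) = - 131 \left(4 \left(-20 + 0\right)^{2} - 140\right) = - 131 \left(4 \left(-20\right)^{2} - 140\right) = - 131 \left(4 \cdot 400 - 140\right) = - 131 \left(1600 - 140\right) = \left(-131\right) 1460 = -191260$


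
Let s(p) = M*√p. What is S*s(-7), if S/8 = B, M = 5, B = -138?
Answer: -5520*I*√7 ≈ -14605.0*I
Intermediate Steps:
S = -1104 (S = 8*(-138) = -1104)
s(p) = 5*√p
S*s(-7) = -5520*√(-7) = -5520*I*√7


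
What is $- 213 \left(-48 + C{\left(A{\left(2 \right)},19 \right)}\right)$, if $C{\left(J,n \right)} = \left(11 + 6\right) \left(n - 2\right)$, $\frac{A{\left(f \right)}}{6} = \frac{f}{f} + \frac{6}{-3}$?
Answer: $-51333$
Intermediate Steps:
$A{\left(f \right)} = -6$ ($A{\left(f \right)} = 6 \left(\frac{f}{f} + \frac{6}{-3}\right) = 6 \left(1 + 6 \left(- \frac{1}{3}\right)\right) = 6 \left(1 - 2\right) = 6 \left(-1\right) = -6$)
$C{\left(J,n \right)} = -34 + 17 n$ ($C{\left(J,n \right)} = 17 \left(-2 + n\right) = -34 + 17 n$)
$- 213 \left(-48 + C{\left(A{\left(2 \right)},19 \right)}\right) = - 213 \left(-48 + \left(-34 + 17 \cdot 19\right)\right) = - 213 \left(-48 + \left(-34 + 323\right)\right) = - 213 \left(-48 + 289\right) = \left(-213\right) 241 = -51333$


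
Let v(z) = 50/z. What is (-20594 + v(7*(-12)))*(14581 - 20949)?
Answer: 2754074032/21 ≈ 1.3115e+8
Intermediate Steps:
(-20594 + v(7*(-12)))*(14581 - 20949) = (-20594 + 50/((7*(-12))))*(14581 - 20949) = (-20594 + 50/(-84))*(-6368) = (-20594 + 50*(-1/84))*(-6368) = (-20594 - 25/42)*(-6368) = -864973/42*(-6368) = 2754074032/21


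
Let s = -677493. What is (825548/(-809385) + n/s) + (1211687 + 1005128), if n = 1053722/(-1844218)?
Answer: 373637297008225470670928/168546977948478915 ≈ 2.2168e+6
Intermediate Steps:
n = -526861/922109 (n = 1053722*(-1/1844218) = -526861/922109 ≈ -0.57137)
(825548/(-809385) + n/s) + (1211687 + 1005128) = (825548/(-809385) - 526861/922109/(-677493)) + (1211687 + 1005128) = (825548*(-1/809385) - 526861/922109*(-1/677493)) + 2216815 = (-825548/809385 + 526861/624722392737) + 2216815 = -171912631815284797/168546977948478915 + 2216815 = 373637297008225470670928/168546977948478915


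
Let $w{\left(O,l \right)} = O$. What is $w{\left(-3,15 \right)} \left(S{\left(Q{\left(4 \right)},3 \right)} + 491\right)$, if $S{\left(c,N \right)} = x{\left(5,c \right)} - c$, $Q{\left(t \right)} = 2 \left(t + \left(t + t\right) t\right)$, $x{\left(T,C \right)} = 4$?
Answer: $-1269$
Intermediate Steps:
$Q{\left(t \right)} = 2 t + 4 t^{2}$ ($Q{\left(t \right)} = 2 \left(t + 2 t t\right) = 2 \left(t + 2 t^{2}\right) = 2 t + 4 t^{2}$)
$S{\left(c,N \right)} = 4 - c$
$w{\left(-3,15 \right)} \left(S{\left(Q{\left(4 \right)},3 \right)} + 491\right) = - 3 \left(\left(4 - 2 \cdot 4 \left(1 + 2 \cdot 4\right)\right) + 491\right) = - 3 \left(\left(4 - 2 \cdot 4 \left(1 + 8\right)\right) + 491\right) = - 3 \left(\left(4 - 2 \cdot 4 \cdot 9\right) + 491\right) = - 3 \left(\left(4 - 72\right) + 491\right) = - 3 \left(-68 + 491\right) = \left(-3\right) 423 = -1269$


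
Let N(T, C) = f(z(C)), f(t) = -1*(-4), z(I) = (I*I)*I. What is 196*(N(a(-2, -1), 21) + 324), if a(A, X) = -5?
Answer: 64288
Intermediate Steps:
z(I) = I³ (z(I) = I²*I = I³)
f(t) = 4
N(T, C) = 4
196*(N(a(-2, -1), 21) + 324) = 196*(4 + 324) = 196*328 = 64288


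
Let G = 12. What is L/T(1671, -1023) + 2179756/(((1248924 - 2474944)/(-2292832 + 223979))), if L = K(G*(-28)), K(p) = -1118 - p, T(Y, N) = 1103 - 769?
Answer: 188275460546034/51186335 ≈ 3.6782e+6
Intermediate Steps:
T(Y, N) = 334
L = -782 (L = -1118 - 12*(-28) = -1118 - 1*(-336) = -1118 + 336 = -782)
L/T(1671, -1023) + 2179756/(((1248924 - 2474944)/(-2292832 + 223979))) = -782/334 + 2179756/(((1248924 - 2474944)/(-2292832 + 223979))) = -782*1/334 + 2179756/((-1226020/(-2068853))) = -391/167 + 2179756/((-1226020*(-1/2068853))) = -391/167 + 2179756/(1226020/2068853) = -391/167 + 2179756*(2068853/1226020) = -391/167 + 1127398684967/306505 = 188275460546034/51186335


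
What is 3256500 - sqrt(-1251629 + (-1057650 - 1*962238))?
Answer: 3256500 - I*sqrt(3271517) ≈ 3.2565e+6 - 1808.7*I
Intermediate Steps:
3256500 - sqrt(-1251629 + (-1057650 - 1*962238)) = 3256500 - sqrt(-1251629 + (-1057650 - 962238)) = 3256500 - sqrt(-1251629 - 2019888) = 3256500 - sqrt(-3271517) = 3256500 - I*sqrt(3271517)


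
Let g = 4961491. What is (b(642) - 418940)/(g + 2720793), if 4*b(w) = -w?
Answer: -838201/15364568 ≈ -0.054554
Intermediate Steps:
b(w) = -w/4 (b(w) = (-w)/4 = -w/4)
(b(642) - 418940)/(g + 2720793) = (-¼*642 - 418940)/(4961491 + 2720793) = (-321/2 - 418940)/7682284 = -838201/2*1/7682284 = -838201/15364568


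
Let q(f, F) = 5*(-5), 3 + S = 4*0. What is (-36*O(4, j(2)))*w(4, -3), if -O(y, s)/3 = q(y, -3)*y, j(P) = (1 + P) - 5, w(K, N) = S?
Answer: 32400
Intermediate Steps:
S = -3 (S = -3 + 4*0 = -3 + 0 = -3)
w(K, N) = -3
q(f, F) = -25
j(P) = -4 + P
O(y, s) = 75*y (O(y, s) = -(-75)*y = 75*y)
(-36*O(4, j(2)))*w(4, -3) = -2700*4*(-3) = -36*300*(-3) = -10800*(-3) = 32400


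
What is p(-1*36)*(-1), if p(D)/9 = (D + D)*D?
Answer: -23328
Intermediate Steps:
p(D) = 18*D² (p(D) = 9*((D + D)*D) = 9*((2*D)*D) = 9*(2*D²) = 18*D²)
p(-1*36)*(-1) = (18*(-1*36)²)*(-1) = (18*(-36)²)*(-1) = (18*1296)*(-1) = 23328*(-1) = -23328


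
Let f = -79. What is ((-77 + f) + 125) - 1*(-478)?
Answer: 447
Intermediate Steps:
((-77 + f) + 125) - 1*(-478) = ((-77 - 79) + 125) - 1*(-478) = (-156 + 125) + 478 = -31 + 478 = 447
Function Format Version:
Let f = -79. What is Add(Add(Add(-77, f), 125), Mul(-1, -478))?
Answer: 447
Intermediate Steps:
Add(Add(Add(-77, f), 125), Mul(-1, -478)) = Add(Add(Add(-77, -79), 125), Mul(-1, -478)) = Add(Add(-156, 125), 478) = Add(-31, 478) = 447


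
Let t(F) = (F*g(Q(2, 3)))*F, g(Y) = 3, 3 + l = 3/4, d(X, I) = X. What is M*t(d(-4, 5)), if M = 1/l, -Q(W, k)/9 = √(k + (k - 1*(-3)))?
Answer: -64/3 ≈ -21.333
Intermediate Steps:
l = -9/4 (l = -3 + 3/4 = -3 + 3*(¼) = -3 + ¾ = -9/4 ≈ -2.2500)
Q(W, k) = -9*√(3 + 2*k) (Q(W, k) = -9*√(k + (k - 1*(-3))) = -9*√(k + (k + 3)) = -9*√(k + (3 + k)) = -9*√(3 + 2*k))
M = -4/9 (M = 1/(-9/4) = -4/9 ≈ -0.44444)
t(F) = 3*F² (t(F) = (F*3)*F = (3*F)*F = 3*F²)
M*t(d(-4, 5)) = -4*(-4)²/3 = -4*16/3 = -4/9*48 = -64/3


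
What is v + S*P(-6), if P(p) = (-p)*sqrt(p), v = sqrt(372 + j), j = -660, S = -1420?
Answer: 12*I*(sqrt(2) - 710*sqrt(6)) ≈ -20853.0*I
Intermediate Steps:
v = 12*I*sqrt(2) (v = sqrt(372 - 660) = sqrt(-288) = 12*I*sqrt(2) ≈ 16.971*I)
P(p) = -p**(3/2)
v + S*P(-6) = 12*I*sqrt(2) - (-1420)*(-6)**(3/2) = 12*I*sqrt(2) - (-1420)*(-6*I*sqrt(6)) = 12*I*sqrt(2) - 8520*I*sqrt(6) = -8520*I*sqrt(6) + 12*I*sqrt(2)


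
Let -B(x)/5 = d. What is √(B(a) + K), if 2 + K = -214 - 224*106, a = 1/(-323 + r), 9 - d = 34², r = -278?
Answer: 135*I ≈ 135.0*I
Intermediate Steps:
d = -1147 (d = 9 - 1*34² = 9 - 1*1156 = 9 - 1156 = -1147)
a = -1/601 (a = 1/(-323 - 278) = 1/(-601) = -1/601 ≈ -0.0016639)
B(x) = 5735 (B(x) = -5*(-1147) = 5735)
K = -23960 (K = -2 + (-214 - 224*106) = -2 + (-214 - 23744) = -2 - 23958 = -23960)
√(B(a) + K) = √(5735 - 23960) = √(-18225) = 135*I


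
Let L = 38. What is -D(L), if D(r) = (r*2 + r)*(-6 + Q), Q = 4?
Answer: 228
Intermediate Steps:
D(r) = -6*r (D(r) = (r*2 + r)*(-6 + 4) = (2*r + r)*(-2) = (3*r)*(-2) = -6*r)
-D(L) = -(-6)*38 = -1*(-228) = 228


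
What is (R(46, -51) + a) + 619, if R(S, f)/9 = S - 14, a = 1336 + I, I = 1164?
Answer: 3407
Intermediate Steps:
a = 2500 (a = 1336 + 1164 = 2500)
R(S, f) = -126 + 9*S (R(S, f) = 9*(S - 14) = 9*(-14 + S) = -126 + 9*S)
(R(46, -51) + a) + 619 = ((-126 + 9*46) + 2500) + 619 = ((-126 + 414) + 2500) + 619 = (288 + 2500) + 619 = 2788 + 619 = 3407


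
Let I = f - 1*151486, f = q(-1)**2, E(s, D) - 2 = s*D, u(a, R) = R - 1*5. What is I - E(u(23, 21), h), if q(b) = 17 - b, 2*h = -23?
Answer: -150980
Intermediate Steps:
h = -23/2 (h = (1/2)*(-23) = -23/2 ≈ -11.500)
u(a, R) = -5 + R (u(a, R) = R - 5 = -5 + R)
E(s, D) = 2 + D*s (E(s, D) = 2 + s*D = 2 + D*s)
f = 324 (f = (17 - 1*(-1))**2 = (17 + 1)**2 = 18**2 = 324)
I = -151162 (I = 324 - 1*151486 = 324 - 151486 = -151162)
I - E(u(23, 21), h) = -151162 - (2 - 23*(-5 + 21)/2) = -151162 - (2 - 23/2*16) = -151162 - (2 - 184) = -151162 - 1*(-182) = -151162 + 182 = -150980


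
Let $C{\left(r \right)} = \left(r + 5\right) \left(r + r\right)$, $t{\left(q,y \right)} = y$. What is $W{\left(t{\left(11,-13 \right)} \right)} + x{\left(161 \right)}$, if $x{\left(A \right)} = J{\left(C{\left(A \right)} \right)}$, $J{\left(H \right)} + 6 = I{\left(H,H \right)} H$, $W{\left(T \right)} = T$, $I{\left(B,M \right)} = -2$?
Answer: $-106923$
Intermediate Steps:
$C{\left(r \right)} = 2 r \left(5 + r\right)$ ($C{\left(r \right)} = \left(5 + r\right) 2 r = 2 r \left(5 + r\right)$)
$J{\left(H \right)} = -6 - 2 H$
$x{\left(A \right)} = -6 - 4 A \left(5 + A\right)$ ($x{\left(A \right)} = -6 - 2 \cdot 2 A \left(5 + A\right) = -6 - 4 A \left(5 + A\right)$)
$W{\left(t{\left(11,-13 \right)} \right)} + x{\left(161 \right)} = -13 - \left(6 + 644 \left(5 + 161\right)\right) = -13 - \left(6 + 644 \cdot 166\right) = -13 - 106910 = -106923$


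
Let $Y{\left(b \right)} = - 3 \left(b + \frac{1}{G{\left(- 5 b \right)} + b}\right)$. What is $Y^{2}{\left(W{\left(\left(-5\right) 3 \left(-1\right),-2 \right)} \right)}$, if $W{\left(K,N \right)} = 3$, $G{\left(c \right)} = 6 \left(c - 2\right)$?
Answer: $\frac{87616}{1089} \approx 80.455$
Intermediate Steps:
$G{\left(c \right)} = -12 + 6 c$ ($G{\left(c \right)} = 6 \left(-2 + c\right) = -12 + 6 c$)
$Y{\left(b \right)} = - 3 b - \frac{3}{-12 - 29 b}$ ($Y{\left(b \right)} = - 3 \left(b + \frac{1}{\left(-12 + 6 \left(- 5 b\right)\right) + b}\right) = - 3 \left(b + \frac{1}{\left(-12 - 30 b\right) + b}\right) = - 3 \left(b + \frac{1}{-12 - 29 b}\right) = - 3 b - \frac{3}{-12 - 29 b}$)
$Y^{2}{\left(W{\left(\left(-5\right) 3 \left(-1\right),-2 \right)} \right)} = \left(\frac{3 \left(1 - 29 \cdot 3^{2} - 36\right)}{12 + 29 \cdot 3}\right)^{2} = \left(\frac{3 \left(1 - 261 - 36\right)}{12 + 87}\right)^{2} = \left(\frac{3 \left(1 - 261 - 36\right)}{99}\right)^{2} = \left(3 \cdot \frac{1}{99} \left(-296\right)\right)^{2} = \left(- \frac{296}{33}\right)^{2} = \frac{87616}{1089}$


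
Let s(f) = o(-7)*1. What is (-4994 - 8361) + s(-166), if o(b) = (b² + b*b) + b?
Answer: -13264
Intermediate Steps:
o(b) = b + 2*b² (o(b) = (b² + b²) + b = 2*b² + b = b + 2*b²)
s(f) = 91 (s(f) = -7*(1 + 2*(-7))*1 = -7*(1 - 14)*1 = -7*(-13)*1 = 91*1 = 91)
(-4994 - 8361) + s(-166) = (-4994 - 8361) + 91 = -13355 + 91 = -13264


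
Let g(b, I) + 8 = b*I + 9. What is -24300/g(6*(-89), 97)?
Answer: 24300/51797 ≈ 0.46914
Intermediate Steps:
g(b, I) = 1 + I*b (g(b, I) = -8 + (b*I + 9) = -8 + (I*b + 9) = -8 + (9 + I*b) = 1 + I*b)
-24300/g(6*(-89), 97) = -24300/(1 + 97*(6*(-89))) = -24300/(1 + 97*(-534)) = -24300/(1 - 51798) = -24300/(-51797) = -24300*(-1/51797) = 24300/51797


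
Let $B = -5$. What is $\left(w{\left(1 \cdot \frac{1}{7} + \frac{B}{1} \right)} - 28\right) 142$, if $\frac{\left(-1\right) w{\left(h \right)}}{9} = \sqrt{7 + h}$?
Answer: $-3976 - \frac{1278 \sqrt{105}}{7} \approx -5846.8$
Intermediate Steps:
$w{\left(h \right)} = - 9 \sqrt{7 + h}$
$\left(w{\left(1 \cdot \frac{1}{7} + \frac{B}{1} \right)} - 28\right) 142 = \left(- 9 \sqrt{7 + \left(1 \cdot \frac{1}{7} - \frac{5}{1}\right)} - 28\right) 142 = \left(- 9 \sqrt{7 + \left(1 \cdot \frac{1}{7} - 5\right)} - 28\right) 142 = \left(- 9 \sqrt{7 + \left(\frac{1}{7} - 5\right)} - 28\right) 142 = \left(- 9 \sqrt{7 - \frac{34}{7}} - 28\right) 142 = \left(- 9 \sqrt{\frac{15}{7}} - 28\right) 142 = \left(- 9 \frac{\sqrt{105}}{7} - 28\right) 142 = \left(- \frac{9 \sqrt{105}}{7} - 28\right) 142 = \left(-28 - \frac{9 \sqrt{105}}{7}\right) 142 = -3976 - \frac{1278 \sqrt{105}}{7}$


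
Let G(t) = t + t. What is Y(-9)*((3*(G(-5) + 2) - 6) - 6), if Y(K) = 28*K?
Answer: 9072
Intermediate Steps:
G(t) = 2*t
Y(-9)*((3*(G(-5) + 2) - 6) - 6) = (28*(-9))*((3*(2*(-5) + 2) - 6) - 6) = -252*((3*(-10 + 2) - 6) - 6) = -252*((3*(-8) - 6) - 6) = -252*((-24 - 6) - 6) = -252*(-30 - 6) = -252*(-36) = 9072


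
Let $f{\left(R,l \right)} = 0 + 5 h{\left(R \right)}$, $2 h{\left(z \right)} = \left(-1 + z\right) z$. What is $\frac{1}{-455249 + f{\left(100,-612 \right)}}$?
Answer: $- \frac{1}{430499} \approx -2.3229 \cdot 10^{-6}$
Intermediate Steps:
$h{\left(z \right)} = \frac{z \left(-1 + z\right)}{2}$ ($h{\left(z \right)} = \frac{\left(-1 + z\right) z}{2} = \frac{z \left(-1 + z\right)}{2}$)
$f{\left(R,l \right)} = \frac{5 R \left(-1 + R\right)}{2}$ ($f{\left(R,l \right)} = 0 + 5 \frac{R \left(-1 + R\right)}{2} = 0 + \frac{5 R \left(-1 + R\right)}{2} = \frac{5 R \left(-1 + R\right)}{2}$)
$\frac{1}{-455249 + f{\left(100,-612 \right)}} = \frac{1}{-455249 + \frac{5}{2} \cdot 100 \left(-1 + 100\right)} = \frac{1}{-455249 + \frac{5}{2} \cdot 100 \cdot 99} = \frac{1}{-455249 + 24750} = \frac{1}{-430499} = - \frac{1}{430499}$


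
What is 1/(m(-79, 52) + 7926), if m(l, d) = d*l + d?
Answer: 1/3870 ≈ 0.00025840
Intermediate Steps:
m(l, d) = d + d*l
1/(m(-79, 52) + 7926) = 1/(52*(1 - 79) + 7926) = 1/(52*(-78) + 7926) = 1/(-4056 + 7926) = 1/3870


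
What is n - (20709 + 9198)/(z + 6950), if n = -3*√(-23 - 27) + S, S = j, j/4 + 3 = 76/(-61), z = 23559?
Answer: -33431651/1861049 - 15*I*√2 ≈ -17.964 - 21.213*I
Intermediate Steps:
j = -1036/61 (j = -12 + 4*(76/(-61)) = -12 + 4*(76*(-1/61)) = -12 + 4*(-76/61) = -12 - 304/61 = -1036/61 ≈ -16.984)
S = -1036/61 ≈ -16.984
n = -1036/61 - 15*I*√2 (n = -3*√(-23 - 27) - 1036/61 = -15*I*√2 - 1036/61 = -1036/61 - 15*I*√2 ≈ -16.984 - 21.213*I)
n - (20709 + 9198)/(z + 6950) = (-1036/61 - 15*I*√2) - (20709 + 9198)/(23559 + 6950) = (-1036/61 - 15*I*√2) - 29907/30509 = -33431651/1861049 - 15*I*√2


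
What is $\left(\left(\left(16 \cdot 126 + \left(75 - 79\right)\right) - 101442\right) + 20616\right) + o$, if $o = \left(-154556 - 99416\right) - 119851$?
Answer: $-452637$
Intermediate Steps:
$o = -373823$ ($o = -253972 - 119851 = -373823$)
$\left(\left(\left(16 \cdot 126 + \left(75 - 79\right)\right) - 101442\right) + 20616\right) + o = \left(\left(\left(16 \cdot 126 + \left(75 - 79\right)\right) - 101442\right) + 20616\right) - 373823 = \left(\left(\left(2016 - 4\right) - 101442\right) + 20616\right) - 373823 = \left(\left(2012 - 101442\right) + 20616\right) - 373823 = \left(-99430 + 20616\right) - 373823 = -78814 - 373823 = -452637$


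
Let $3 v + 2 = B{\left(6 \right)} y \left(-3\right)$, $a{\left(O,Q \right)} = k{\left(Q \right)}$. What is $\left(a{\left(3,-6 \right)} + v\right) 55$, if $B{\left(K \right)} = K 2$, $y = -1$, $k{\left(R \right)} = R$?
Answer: $\frac{880}{3} \approx 293.33$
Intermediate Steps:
$a{\left(O,Q \right)} = Q$
$B{\left(K \right)} = 2 K$
$v = \frac{34}{3}$ ($v = - \frac{2}{3} + \frac{2 \cdot 6 \left(-1\right) \left(-3\right)}{3} = - \frac{2}{3} + \frac{12 \left(-1\right) \left(-3\right)}{3} = - \frac{2}{3} + \frac{\left(-12\right) \left(-3\right)}{3} = - \frac{2}{3} + \frac{1}{3} \cdot 36 = - \frac{2}{3} + 12 = \frac{34}{3} \approx 11.333$)
$\left(a{\left(3,-6 \right)} + v\right) 55 = \left(-6 + \frac{34}{3}\right) 55 = \frac{16}{3} \cdot 55 = \frac{880}{3}$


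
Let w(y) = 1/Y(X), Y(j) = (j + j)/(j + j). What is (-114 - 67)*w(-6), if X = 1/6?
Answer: -181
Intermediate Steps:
X = ⅙ ≈ 0.16667
Y(j) = 1 (Y(j) = (2*j)/((2*j)) = (2*j)*(1/(2*j)) = 1)
w(y) = 1 (w(y) = 1/1 = 1)
(-114 - 67)*w(-6) = (-114 - 67)*1 = -181*1 = -181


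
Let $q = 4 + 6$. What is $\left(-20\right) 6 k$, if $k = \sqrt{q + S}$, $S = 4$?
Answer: $- 120 \sqrt{14} \approx -449.0$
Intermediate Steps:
$q = 10$
$k = \sqrt{14}$ ($k = \sqrt{10 + 4} = \sqrt{14} \approx 3.7417$)
$\left(-20\right) 6 k = \left(-20\right) 6 \sqrt{14} = - 120 \sqrt{14}$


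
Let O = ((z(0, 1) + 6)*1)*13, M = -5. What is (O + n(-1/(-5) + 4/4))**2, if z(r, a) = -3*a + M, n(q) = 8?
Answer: 324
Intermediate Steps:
z(r, a) = -5 - 3*a (z(r, a) = -3*a - 5 = -5 - 3*a)
O = -26 (O = (((-5 - 3*1) + 6)*1)*13 = (((-5 - 3) + 6)*1)*13 = ((-8 + 6)*1)*13 = -2*1*13 = -2*13 = -26)
(O + n(-1/(-5) + 4/4))**2 = (-26 + 8)**2 = (-18)**2 = 324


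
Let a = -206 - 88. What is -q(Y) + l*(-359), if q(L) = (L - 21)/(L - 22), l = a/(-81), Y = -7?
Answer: -1021034/783 ≈ -1304.0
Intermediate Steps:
a = -294
l = 98/27 (l = -294/(-81) = -294*(-1/81) = 98/27 ≈ 3.6296)
q(L) = (-21 + L)/(-22 + L)
-q(Y) + l*(-359) = -(-21 - 7)/(-22 - 7) + (98/27)*(-359) = -(-28)/(-29) - 35182/27 = -(-1)*(-28)/29 - 35182/27 = -1*28/29 - 35182/27 = -28/29 - 35182/27 = -1021034/783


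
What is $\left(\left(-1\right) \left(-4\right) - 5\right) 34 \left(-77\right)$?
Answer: $2618$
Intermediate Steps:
$\left(\left(-1\right) \left(-4\right) - 5\right) 34 \left(-77\right) = \left(4 - 5\right) 34 \left(-77\right) = \left(-1\right) 34 \left(-77\right) = \left(-34\right) \left(-77\right) = 2618$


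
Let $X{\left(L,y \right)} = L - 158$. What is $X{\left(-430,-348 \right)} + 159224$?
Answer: $158636$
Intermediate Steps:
$X{\left(L,y \right)} = -158 + L$
$X{\left(-430,-348 \right)} + 159224 = \left(-158 - 430\right) + 159224 = -588 + 159224 = 158636$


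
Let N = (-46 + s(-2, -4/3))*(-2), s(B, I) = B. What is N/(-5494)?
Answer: -48/2747 ≈ -0.017474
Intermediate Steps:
N = 96 (N = (-46 - 2)*(-2) = -48*(-2) = 96)
N/(-5494) = 96/(-5494) = 96*(-1/5494) = -48/2747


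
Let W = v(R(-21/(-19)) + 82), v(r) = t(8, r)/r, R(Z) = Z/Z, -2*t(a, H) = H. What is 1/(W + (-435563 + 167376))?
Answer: -2/536375 ≈ -3.7287e-6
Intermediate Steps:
t(a, H) = -H/2
R(Z) = 1
v(r) = -½ (v(r) = (-r/2)/r = -½)
W = -½ ≈ -0.50000
1/(W + (-435563 + 167376)) = 1/(-½ + (-435563 + 167376)) = 1/(-½ - 268187) = 1/(-536375/2) = -2/536375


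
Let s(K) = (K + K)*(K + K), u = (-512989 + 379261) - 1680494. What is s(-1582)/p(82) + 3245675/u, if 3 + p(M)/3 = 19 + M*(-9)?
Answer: -9084508947481/1964802426 ≈ -4623.6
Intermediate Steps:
u = -1814222 (u = -133728 - 1680494 = -1814222)
p(M) = 48 - 27*M (p(M) = -9 + 3*(19 + M*(-9)) = -9 + 3*(19 - 9*M) = -9 + (57 - 27*M) = 48 - 27*M)
s(K) = 4*K² (s(K) = (2*K)*(2*K) = 4*K²)
s(-1582)/p(82) + 3245675/u = (4*(-1582)²)/(48 - 27*82) + 3245675/(-1814222) = (4*2502724)/(48 - 2214) + 3245675*(-1/1814222) = 10010896/(-2166) - 3245675/1814222 = 10010896*(-1/2166) - 3245675/1814222 = -5005448/1083 - 3245675/1814222 = -9084508947481/1964802426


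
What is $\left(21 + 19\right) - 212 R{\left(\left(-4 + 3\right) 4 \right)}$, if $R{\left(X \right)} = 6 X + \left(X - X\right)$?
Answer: $5128$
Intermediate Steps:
$R{\left(X \right)} = 6 X$ ($R{\left(X \right)} = 6 X + 0 = 6 X$)
$\left(21 + 19\right) - 212 R{\left(\left(-4 + 3\right) 4 \right)} = \left(21 + 19\right) - 212 \cdot 6 \left(-4 + 3\right) 4 = 40 - 212 \cdot 6 \left(\left(-1\right) 4\right) = 40 - 212 \cdot 6 \left(-4\right) = 40 - -5088 = 40 + 5088 = 5128$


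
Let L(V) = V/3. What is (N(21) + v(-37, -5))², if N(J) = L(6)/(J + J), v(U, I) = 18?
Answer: 143641/441 ≈ 325.72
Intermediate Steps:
L(V) = V/3 (L(V) = V*(⅓) = V/3)
N(J) = 1/J (N(J) = ((⅓)*6)/(J + J) = 2/((2*J)) = 2*(1/(2*J)) = 1/J)
(N(21) + v(-37, -5))² = (1/21 + 18)² = (379/21)² = 143641/441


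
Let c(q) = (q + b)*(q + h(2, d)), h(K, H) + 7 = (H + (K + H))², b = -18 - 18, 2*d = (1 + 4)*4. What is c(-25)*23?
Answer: -634156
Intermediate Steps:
d = 10 (d = ((1 + 4)*4)/2 = (5*4)/2 = (½)*20 = 10)
b = -36
h(K, H) = -7 + (K + 2*H)² (h(K, H) = -7 + (H + (K + H))² = -7 + (H + (H + K))² = -7 + (K + 2*H)²)
c(q) = (-36 + q)*(477 + q) (c(q) = (q - 36)*(q + (-7 + (2 + 2*10)²)) = (-36 + q)*(q + (-7 + (2 + 20)²)) = (-36 + q)*(q + (-7 + 22²)) = (-36 + q)*(q + (-7 + 484)) = (-36 + q)*(q + 477) = (-36 + q)*(477 + q))
c(-25)*23 = (-17172 + (-25)² + 441*(-25))*23 = (-17172 + 625 - 11025)*23 = -27572*23 = -634156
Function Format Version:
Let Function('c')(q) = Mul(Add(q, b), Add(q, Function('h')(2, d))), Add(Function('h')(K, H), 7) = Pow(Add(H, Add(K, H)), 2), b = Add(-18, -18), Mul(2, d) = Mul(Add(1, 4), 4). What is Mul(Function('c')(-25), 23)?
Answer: -634156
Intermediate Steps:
d = 10 (d = Mul(Rational(1, 2), Mul(Add(1, 4), 4)) = Mul(Rational(1, 2), Mul(5, 4)) = Mul(Rational(1, 2), 20) = 10)
b = -36
Function('h')(K, H) = Add(-7, Pow(Add(K, Mul(2, H)), 2)) (Function('h')(K, H) = Add(-7, Pow(Add(H, Add(K, H)), 2)) = Add(-7, Pow(Add(H, Add(H, K)), 2)) = Add(-7, Pow(Add(K, Mul(2, H)), 2)))
Function('c')(q) = Mul(Add(-36, q), Add(477, q)) (Function('c')(q) = Mul(Add(q, -36), Add(q, Add(-7, Pow(Add(2, Mul(2, 10)), 2)))) = Mul(Add(-36, q), Add(q, Add(-7, Pow(Add(2, 20), 2)))) = Mul(Add(-36, q), Add(q, Add(-7, Pow(22, 2)))) = Mul(Add(-36, q), Add(q, Add(-7, 484))) = Mul(Add(-36, q), Add(q, 477)) = Mul(Add(-36, q), Add(477, q)))
Mul(Function('c')(-25), 23) = Mul(Add(-17172, Pow(-25, 2), Mul(441, -25)), 23) = Mul(Add(-17172, 625, -11025), 23) = Mul(-27572, 23) = -634156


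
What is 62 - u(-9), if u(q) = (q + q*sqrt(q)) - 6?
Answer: 77 + 27*I ≈ 77.0 + 27.0*I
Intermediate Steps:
u(q) = -6 + q + q**(3/2) (u(q) = (q + q**(3/2)) - 6 = -6 + q + q**(3/2))
62 - u(-9) = 62 - (-6 - 9 + (-9)**(3/2)) = 62 - (-6 - 9 - 27*I) = 62 - (-15 - 27*I) = 62 + (15 + 27*I) = 77 + 27*I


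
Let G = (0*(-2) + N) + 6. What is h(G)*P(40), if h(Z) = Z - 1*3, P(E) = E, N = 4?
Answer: 280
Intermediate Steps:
G = 10 (G = (0*(-2) + 4) + 6 = (0 + 4) + 6 = 4 + 6 = 10)
h(Z) = -3 + Z (h(Z) = Z - 3 = -3 + Z)
h(G)*P(40) = (-3 + 10)*40 = 7*40 = 280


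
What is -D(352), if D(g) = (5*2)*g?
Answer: -3520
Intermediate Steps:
D(g) = 10*g
-D(352) = -10*352 = -1*3520 = -3520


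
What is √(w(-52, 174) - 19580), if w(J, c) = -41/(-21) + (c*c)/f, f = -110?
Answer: I*√26484777165/1155 ≈ 140.9*I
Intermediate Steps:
w(J, c) = 41/21 - c²/110 (w(J, c) = -41/(-21) + (c*c)/(-110) = -41*(-1/21) + c²*(-1/110) = 41/21 - c²/110)
√(w(-52, 174) - 19580) = √((41/21 - 1/110*174²) - 19580) = √((41/21 - 1/110*30276) - 19580) = √((41/21 - 15138/55) - 19580) = √(-315643/1155 - 19580) = √(-22930543/1155) = I*√26484777165/1155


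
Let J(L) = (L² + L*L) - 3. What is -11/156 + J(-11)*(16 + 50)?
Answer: 2460733/156 ≈ 15774.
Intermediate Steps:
J(L) = -3 + 2*L² (J(L) = (L² + L²) - 3 = 2*L² - 3 = -3 + 2*L²)
-11/156 + J(-11)*(16 + 50) = -11/156 + (-3 + 2*(-11)²)*(16 + 50) = -11*1/156 + (-3 + 2*121)*66 = -11/156 + (-3 + 242)*66 = -11/156 + 239*66 = -11/156 + 15774 = 2460733/156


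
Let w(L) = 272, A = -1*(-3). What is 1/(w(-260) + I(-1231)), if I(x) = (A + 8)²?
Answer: 1/393 ≈ 0.0025445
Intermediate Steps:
A = 3
I(x) = 121 (I(x) = (3 + 8)² = 11² = 121)
1/(w(-260) + I(-1231)) = 1/(272 + 121) = 1/393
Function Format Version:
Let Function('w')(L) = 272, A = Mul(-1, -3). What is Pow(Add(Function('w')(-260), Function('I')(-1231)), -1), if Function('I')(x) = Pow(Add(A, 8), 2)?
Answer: Rational(1, 393) ≈ 0.0025445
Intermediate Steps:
A = 3
Function('I')(x) = 121 (Function('I')(x) = Pow(Add(3, 8), 2) = Pow(11, 2) = 121)
Pow(Add(Function('w')(-260), Function('I')(-1231)), -1) = Pow(Add(272, 121), -1) = Pow(393, -1) = Rational(1, 393)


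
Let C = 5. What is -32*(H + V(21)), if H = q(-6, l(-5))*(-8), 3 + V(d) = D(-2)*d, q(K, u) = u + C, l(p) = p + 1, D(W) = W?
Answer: 1696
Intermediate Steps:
l(p) = 1 + p
q(K, u) = 5 + u (q(K, u) = u + 5 = 5 + u)
V(d) = -3 - 2*d
H = -8 (H = (5 + (1 - 5))*(-8) = (5 - 4)*(-8) = 1*(-8) = -8)
-32*(H + V(21)) = -32*(-8 + (-3 - 2*21)) = -32*(-8 + (-3 - 42)) = -32*(-8 - 45) = -32*(-53) = 1696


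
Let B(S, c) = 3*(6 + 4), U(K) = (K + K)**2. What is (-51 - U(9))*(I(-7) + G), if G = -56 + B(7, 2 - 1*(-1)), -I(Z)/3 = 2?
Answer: 12000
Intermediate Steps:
I(Z) = -6 (I(Z) = -3*2 = -6)
U(K) = 4*K**2 (U(K) = (2*K)**2 = 4*K**2)
B(S, c) = 30 (B(S, c) = 3*10 = 30)
G = -26 (G = -56 + 30 = -26)
(-51 - U(9))*(I(-7) + G) = (-51 - 4*9**2)*(-6 - 26) = (-51 - 4*81)*(-32) = (-51 - 1*324)*(-32) = (-51 - 324)*(-32) = -375*(-32) = 12000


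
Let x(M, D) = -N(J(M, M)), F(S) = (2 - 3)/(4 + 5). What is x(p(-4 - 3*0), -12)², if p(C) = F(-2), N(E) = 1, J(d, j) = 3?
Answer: 1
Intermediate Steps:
F(S) = -⅑ (F(S) = -1/9 = -1*⅑ = -⅑)
p(C) = -⅑
x(M, D) = -1 (x(M, D) = -1*1 = -1)
x(p(-4 - 3*0), -12)² = (-1)² = 1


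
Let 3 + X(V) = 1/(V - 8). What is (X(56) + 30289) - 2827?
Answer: 1318033/48 ≈ 27459.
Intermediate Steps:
X(V) = -3 + 1/(-8 + V) (X(V) = -3 + 1/(V - 8) = -3 + 1/(-8 + V))
(X(56) + 30289) - 2827 = ((25 - 3*56)/(-8 + 56) + 30289) - 2827 = ((25 - 168)/48 + 30289) - 2827 = ((1/48)*(-143) + 30289) - 2827 = (-143/48 + 30289) - 2827 = 1453729/48 - 2827 = 1318033/48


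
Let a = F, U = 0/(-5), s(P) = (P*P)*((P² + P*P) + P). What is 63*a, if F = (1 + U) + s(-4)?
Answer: 28287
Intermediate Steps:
s(P) = P²*(P + 2*P²) (s(P) = P²*((P² + P²) + P) = P²*(2*P² + P) = P²*(P + 2*P²))
U = 0 (U = 0*(-⅕) = 0)
F = 449 (F = (1 + 0) + (-4)³*(1 + 2*(-4)) = 1 - 64*(1 - 8) = 1 - 64*(-7) = 1 + 448 = 449)
a = 449
63*a = 63*449 = 28287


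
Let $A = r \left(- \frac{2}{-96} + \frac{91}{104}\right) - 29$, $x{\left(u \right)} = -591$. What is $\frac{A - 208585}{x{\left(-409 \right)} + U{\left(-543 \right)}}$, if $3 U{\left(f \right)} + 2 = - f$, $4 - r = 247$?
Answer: $\frac{10023921}{19712} \approx 508.52$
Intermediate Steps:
$r = -243$ ($r = 4 - 247 = -243$)
$U{\left(f \right)} = - \frac{2}{3} - \frac{f}{3}$ ($U{\left(f \right)} = - \frac{2}{3} + \frac{\left(-1\right) f}{3} = - \frac{2}{3} - \frac{f}{3}$)
$A = - \frac{3947}{16}$ ($A = - 243 \left(- \frac{2}{-96} + \frac{91}{104}\right) - 29 = - 243 \left(\left(-2\right) \left(- \frac{1}{96}\right) + 91 \cdot \frac{1}{104}\right) - 29 = - 243 \left(\frac{1}{48} + \frac{7}{8}\right) - 29 = \left(-243\right) \frac{43}{48} - 29 = - \frac{3483}{16} - 29 = - \frac{3947}{16} \approx -246.69$)
$\frac{A - 208585}{x{\left(-409 \right)} + U{\left(-543 \right)}} = \frac{- \frac{3947}{16} - 208585}{-591 - - \frac{541}{3}} = - \frac{3341307}{16 \left(-591 + \left(- \frac{2}{3} + 181\right)\right)} = - \frac{3341307}{16 \left(-591 + \frac{541}{3}\right)} = - \frac{3341307}{16 \left(- \frac{1232}{3}\right)} = \left(- \frac{3341307}{16}\right) \left(- \frac{3}{1232}\right) = \frac{10023921}{19712}$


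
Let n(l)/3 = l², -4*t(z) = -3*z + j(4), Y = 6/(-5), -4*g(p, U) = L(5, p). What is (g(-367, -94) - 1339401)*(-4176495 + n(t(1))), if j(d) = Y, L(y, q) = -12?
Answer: 1118796923990223/200 ≈ 5.5940e+12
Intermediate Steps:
g(p, U) = 3 (g(p, U) = -¼*(-12) = 3)
Y = -6/5 (Y = 6*(-⅕) = -6/5 ≈ -1.2000)
j(d) = -6/5
t(z) = 3/10 + 3*z/4 (t(z) = -(-3*z - 6/5)/4 = -(-6/5 - 3*z)/4 = 3/10 + 3*z/4)
n(l) = 3*l²
(g(-367, -94) - 1339401)*(-4176495 + n(t(1))) = (3 - 1339401)*(-4176495 + 3*(3/10 + (¾)*1)²) = -1339398*(-4176495 + 3*(3/10 + ¾)²) = -1339398*(-4176495 + 3*(21/20)²) = -1339398*(-4176495 + 3*(441/400)) = -1339398*(-4176495 + 1323/400) = -1339398*(-1670596677/400) = 1118796923990223/200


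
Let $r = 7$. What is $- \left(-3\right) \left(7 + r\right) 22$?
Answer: $924$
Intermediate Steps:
$- \left(-3\right) \left(7 + r\right) 22 = - \left(-3\right) \left(7 + 7\right) 22 = - \left(-3\right) 14 \cdot 22 = - \left(-3\right) 308 = \left(-1\right) \left(-924\right) = 924$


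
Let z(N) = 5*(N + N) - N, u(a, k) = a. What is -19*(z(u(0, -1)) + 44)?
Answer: -836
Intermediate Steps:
z(N) = 9*N (z(N) = 5*(2*N) - N = 10*N - N = 9*N)
-19*(z(u(0, -1)) + 44) = -19*(9*0 + 44) = -19*(0 + 44) = -19*44 = -836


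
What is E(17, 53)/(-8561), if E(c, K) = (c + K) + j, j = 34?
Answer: -104/8561 ≈ -0.012148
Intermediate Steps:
E(c, K) = 34 + K + c (E(c, K) = (c + K) + 34 = (K + c) + 34 = 34 + K + c)
E(17, 53)/(-8561) = (34 + 53 + 17)/(-8561) = 104*(-1/8561) = -104/8561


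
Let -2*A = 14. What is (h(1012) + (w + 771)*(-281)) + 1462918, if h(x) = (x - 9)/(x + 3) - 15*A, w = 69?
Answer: 1245388748/1015 ≈ 1.2270e+6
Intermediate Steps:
A = -7 (A = -½*14 = -7)
h(x) = 105 + (-9 + x)/(3 + x) (h(x) = (x - 9)/(x + 3) - 15*(-7) = (-9 + x)/(3 + x) + 105 = 105 + (-9 + x)/(3 + x))
(h(1012) + (w + 771)*(-281)) + 1462918 = (2*(153 + 53*1012)/(3 + 1012) + (69 + 771)*(-281)) + 1462918 = (2*(153 + 53636)/1015 + 840*(-281)) + 1462918 = (2*(1/1015)*53789 - 236040) + 1462918 = (107578/1015 - 236040) + 1462918 = -239473022/1015 + 1462918 = 1245388748/1015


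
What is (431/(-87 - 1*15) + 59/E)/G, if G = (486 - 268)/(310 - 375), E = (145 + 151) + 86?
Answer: 1288820/1061769 ≈ 1.2138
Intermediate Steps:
E = 382 (E = 296 + 86 = 382)
G = -218/65 (G = 218/(-65) = 218*(-1/65) = -218/65 ≈ -3.3538)
(431/(-87 - 1*15) + 59/E)/G = (431/(-87 - 1*15) + 59/382)/(-218/65) = (431/(-87 - 15) + 59*(1/382))*(-65/218) = (431/(-102) + 59/382)*(-65/218) = (431*(-1/102) + 59/382)*(-65/218) = (-431/102 + 59/382)*(-65/218) = -39656/9741*(-65/218) = 1288820/1061769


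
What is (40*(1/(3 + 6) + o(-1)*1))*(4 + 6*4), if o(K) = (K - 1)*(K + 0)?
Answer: 21280/9 ≈ 2364.4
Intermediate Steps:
o(K) = K*(-1 + K) (o(K) = (-1 + K)*K = K*(-1 + K))
(40*(1/(3 + 6) + o(-1)*1))*(4 + 6*4) = (40*(1/(3 + 6) - (-1 - 1)*1))*(4 + 6*4) = (40*(1/9 - 1*(-2)*1))*(4 + 24) = (40*(⅑ + 2*1))*28 = (40*(⅑ + 2))*28 = (40*(19/9))*28 = (760/9)*28 = 21280/9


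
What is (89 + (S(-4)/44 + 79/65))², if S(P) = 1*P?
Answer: 4152384721/511225 ≈ 8122.4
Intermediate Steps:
S(P) = P
(89 + (S(-4)/44 + 79/65))² = (89 + (-4/44 + 79/65))² = (89 + (-4*1/44 + 79*(1/65)))² = (89 + (-1/11 + 79/65))² = (89 + 804/715)² = (64439/715)² = 4152384721/511225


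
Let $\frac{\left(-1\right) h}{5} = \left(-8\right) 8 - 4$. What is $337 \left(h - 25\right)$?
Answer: $106155$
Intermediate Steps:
$h = 340$ ($h = - 5 \left(\left(-8\right) 8 - 4\right) = - 5 \left(-64 - 4\right) = \left(-5\right) \left(-68\right) = 340$)
$337 \left(h - 25\right) = 337 \left(340 - 25\right) = 337 \cdot 315 = 106155$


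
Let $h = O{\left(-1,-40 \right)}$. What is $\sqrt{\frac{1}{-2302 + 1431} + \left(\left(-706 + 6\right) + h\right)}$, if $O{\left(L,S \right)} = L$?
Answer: $\frac{2 i \sqrt{132952053}}{871} \approx 26.476 i$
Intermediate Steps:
$h = -1$
$\sqrt{\frac{1}{-2302 + 1431} + \left(\left(-706 + 6\right) + h\right)} = \sqrt{\frac{1}{-2302 + 1431} + \left(\left(-706 + 6\right) - 1\right)} = \sqrt{\frac{1}{-871} - 701} = \sqrt{- \frac{1}{871} - 701} = \sqrt{- \frac{610572}{871}} = \frac{2 i \sqrt{132952053}}{871}$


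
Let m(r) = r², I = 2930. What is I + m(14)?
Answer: 3126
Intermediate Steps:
I + m(14) = 2930 + 14² = 2930 + 196 = 3126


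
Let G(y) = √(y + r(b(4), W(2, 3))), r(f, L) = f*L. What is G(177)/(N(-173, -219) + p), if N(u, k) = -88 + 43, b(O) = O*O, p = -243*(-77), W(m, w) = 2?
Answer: √209/18666 ≈ 0.00077450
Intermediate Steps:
p = 18711
b(O) = O²
r(f, L) = L*f
G(y) = √(32 + y) (G(y) = √(y + 2*4²) = √(y + 2*16) = √(y + 32) = √(32 + y))
N(u, k) = -45
G(177)/(N(-173, -219) + p) = √(32 + 177)/(-45 + 18711) = √209/18666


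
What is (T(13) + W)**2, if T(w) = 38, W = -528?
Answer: 240100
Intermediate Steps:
(T(13) + W)**2 = (38 - 528)**2 = (-490)**2 = 240100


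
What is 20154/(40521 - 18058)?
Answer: 20154/22463 ≈ 0.89721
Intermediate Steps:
20154/(40521 - 18058) = 20154/22463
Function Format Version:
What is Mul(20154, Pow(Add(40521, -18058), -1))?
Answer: Rational(20154, 22463) ≈ 0.89721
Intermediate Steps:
Mul(20154, Pow(Add(40521, -18058), -1)) = Mul(20154, Pow(22463, -1)) = Mul(20154, Rational(1, 22463)) = Rational(20154, 22463)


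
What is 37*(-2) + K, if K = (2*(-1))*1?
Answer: -76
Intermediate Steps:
K = -2 (K = -2*1 = -2)
37*(-2) + K = 37*(-2) - 2 = -74 - 2 = -76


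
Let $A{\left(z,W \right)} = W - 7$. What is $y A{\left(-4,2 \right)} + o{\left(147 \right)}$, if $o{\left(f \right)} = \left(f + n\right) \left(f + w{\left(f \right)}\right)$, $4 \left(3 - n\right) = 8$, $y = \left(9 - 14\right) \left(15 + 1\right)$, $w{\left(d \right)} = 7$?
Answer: $23192$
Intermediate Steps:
$y = -80$ ($y = \left(-5\right) 16 = -80$)
$n = 1$ ($n = 3 - 2 = 1$)
$A{\left(z,W \right)} = -7 + W$ ($A{\left(z,W \right)} = W - 7 = -7 + W$)
$o{\left(f \right)} = \left(1 + f\right) \left(7 + f\right)$ ($o{\left(f \right)} = \left(f + 1\right) \left(f + 7\right) = \left(1 + f\right) \left(7 + f\right)$)
$y A{\left(-4,2 \right)} + o{\left(147 \right)} = - 80 \left(-7 + 2\right) + \left(7 + 147^{2} + 8 \cdot 147\right) = \left(-80\right) \left(-5\right) + \left(7 + 21609 + 1176\right) = 400 + 22792 = 23192$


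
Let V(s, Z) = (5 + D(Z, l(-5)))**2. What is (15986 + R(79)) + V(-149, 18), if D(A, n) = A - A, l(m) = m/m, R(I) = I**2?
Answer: 22252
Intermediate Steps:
l(m) = 1
D(A, n) = 0
V(s, Z) = 25 (V(s, Z) = (5 + 0)**2 = 5**2 = 25)
(15986 + R(79)) + V(-149, 18) = (15986 + 79**2) + 25 = (15986 + 6241) + 25 = 22227 + 25 = 22252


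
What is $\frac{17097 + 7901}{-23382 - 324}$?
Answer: $- \frac{12499}{11853} \approx -1.0545$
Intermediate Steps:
$\frac{17097 + 7901}{-23382 - 324} = \frac{24998}{-23706} = 24998 \left(- \frac{1}{23706}\right) = - \frac{12499}{11853}$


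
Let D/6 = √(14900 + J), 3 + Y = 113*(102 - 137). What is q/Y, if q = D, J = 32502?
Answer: -3*√47402/1979 ≈ -0.33005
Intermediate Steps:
Y = -3958 (Y = -3 + 113*(102 - 137) = -3 + 113*(-35) = -3 - 3955 = -3958)
D = 6*√47402 (D = 6*√(14900 + 32502) = 6*√47402 ≈ 1306.3)
q = 6*√47402 ≈ 1306.3
q/Y = (6*√47402)/(-3958) = (6*√47402)*(-1/3958) = -3*√47402/1979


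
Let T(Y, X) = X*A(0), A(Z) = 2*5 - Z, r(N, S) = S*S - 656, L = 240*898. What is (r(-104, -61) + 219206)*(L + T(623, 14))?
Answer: 47934963860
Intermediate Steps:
L = 215520
r(N, S) = -656 + S**2 (r(N, S) = S**2 - 656 = -656 + S**2)
A(Z) = 10 - Z
T(Y, X) = 10*X (T(Y, X) = X*(10 - 1*0) = X*(10 + 0) = X*10 = 10*X)
(r(-104, -61) + 219206)*(L + T(623, 14)) = ((-656 + (-61)**2) + 219206)*(215520 + 10*14) = ((-656 + 3721) + 219206)*(215520 + 140) = (3065 + 219206)*215660 = 222271*215660 = 47934963860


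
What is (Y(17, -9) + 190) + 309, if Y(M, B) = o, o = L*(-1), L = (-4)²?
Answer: 483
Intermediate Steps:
L = 16
o = -16 (o = 16*(-1) = -16)
Y(M, B) = -16
(Y(17, -9) + 190) + 309 = (-16 + 190) + 309 = 174 + 309 = 483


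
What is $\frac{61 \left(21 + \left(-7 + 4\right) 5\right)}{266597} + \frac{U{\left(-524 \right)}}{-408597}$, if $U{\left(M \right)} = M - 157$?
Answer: $\frac{110366353}{36310244803} \approx 0.0030395$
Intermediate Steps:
$U{\left(M \right)} = -157 + M$
$\frac{61 \left(21 + \left(-7 + 4\right) 5\right)}{266597} + \frac{U{\left(-524 \right)}}{-408597} = \frac{61 \left(21 + \left(-7 + 4\right) 5\right)}{266597} + \frac{-157 - 524}{-408597} = 61 \left(21 - 15\right) \frac{1}{266597} - - \frac{227}{136199} = 61 \left(21 - 15\right) \frac{1}{266597} + \frac{227}{136199} = 61 \cdot 6 \cdot \frac{1}{266597} + \frac{227}{136199} = 366 \cdot \frac{1}{266597} + \frac{227}{136199} = \frac{366}{266597} + \frac{227}{136199} = \frac{110366353}{36310244803}$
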